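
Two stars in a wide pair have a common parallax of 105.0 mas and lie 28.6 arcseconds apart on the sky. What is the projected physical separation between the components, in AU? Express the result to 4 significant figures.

d = 1/p = 1/0.1050″ = 9.5238 pc.
At distance d (pc), an angle of θ arcsec spans θ·d AU: s = 28.6 × 9.5238 = 272.38 AU.

272.4 AU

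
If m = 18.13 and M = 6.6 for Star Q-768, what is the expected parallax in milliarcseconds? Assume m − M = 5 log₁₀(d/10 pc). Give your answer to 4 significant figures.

m − M = 18.13 − 6.6 = 11.53.
d = 10^((m−M)/5 + 1) = 10^3.306 = 2023 pc.
p = 1/d = 1/2023 = 0.00049432 arcsec = 0.49432 mas.

0.4943 mas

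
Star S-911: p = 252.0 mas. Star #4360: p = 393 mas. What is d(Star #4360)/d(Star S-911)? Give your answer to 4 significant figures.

0.6412

Since d = 1/p, d_B/d_A = p_A/p_B.
= 252.0 / 393 = 0.64122.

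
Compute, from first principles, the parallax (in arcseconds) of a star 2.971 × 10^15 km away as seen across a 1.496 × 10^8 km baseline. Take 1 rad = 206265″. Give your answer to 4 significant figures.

0.01039 arcsec

θ ≈ B/d = (1.496 × 10^8) / (2.971 × 10^15) = 5.0353 × 10^-8 rad.
In arcseconds: 5.0353 × 10^-8 × 206265 = 0.010386″.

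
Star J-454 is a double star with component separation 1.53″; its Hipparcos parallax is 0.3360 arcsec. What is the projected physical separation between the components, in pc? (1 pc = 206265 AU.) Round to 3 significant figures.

d = 1/p = 1/0.3360″ = 2.9762 pc.
At distance d (pc), an angle of θ arcsec spans θ·d AU: s = 1.53 × 2.9762 = 4.5536 AU.
= 4.5536 / 206265 = 2.2076 × 10^-5 pc.

2.21 × 10^-5 pc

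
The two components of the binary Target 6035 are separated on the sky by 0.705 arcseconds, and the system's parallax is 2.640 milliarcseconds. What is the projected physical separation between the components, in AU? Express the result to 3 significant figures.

d = 1/p = 1/0.002640″ = 378.79 pc.
At distance d (pc), an angle of θ arcsec spans θ·d AU: s = 0.705 × 378.79 = 267.05 AU.

267 AU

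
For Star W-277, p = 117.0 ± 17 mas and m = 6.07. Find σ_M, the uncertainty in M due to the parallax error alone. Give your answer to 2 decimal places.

σ_M = 0.32 mag

M = m − 5 log₁₀ d + 5 = m + 5 log₁₀ p + 5, so ∂M/∂p = 5/(p ln 10).
σ_M = (5/ln 10) · (σ_p/p) = 2.1715 × 17/117.0 = 2.1715 × 0.1453 = 0.31552.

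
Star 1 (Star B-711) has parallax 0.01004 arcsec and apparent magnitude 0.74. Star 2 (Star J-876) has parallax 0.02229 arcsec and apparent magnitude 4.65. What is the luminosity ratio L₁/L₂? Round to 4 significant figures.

d₁ = 1/p₁ = 1/0.01004″ = 99.602 pc; d₂ = 1/p₂ = 1/0.02229″ = 44.863 pc.
M₁ = m₁ − 5 log₁₀ d₁ + 5 = 0.74 − 9.9913 + 5 = -4.2513.
M₂ = 4.65 − 8.2594 + 5 = 1.3906.
L₁/L₂ = 10^(0.4(M₂ − M₁)) = 10^(0.4 × 5.6419) = 10^2.25676 = 180.62.

L₁/L₂ = 180.6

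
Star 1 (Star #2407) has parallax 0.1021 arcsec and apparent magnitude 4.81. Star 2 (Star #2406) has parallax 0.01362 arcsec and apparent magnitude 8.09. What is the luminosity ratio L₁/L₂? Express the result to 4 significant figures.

L₁/L₂ = 0.3650

d₁ = 1/p₁ = 1/0.1021″ = 9.7943 pc; d₂ = 1/p₂ = 1/0.01362″ = 73.421 pc.
M₁ = m₁ − 5 log₁₀ d₁ + 5 = 4.81 − 4.9549 + 5 = 4.8551.
M₂ = 8.09 − 9.3291 + 5 = 3.7609.
L₁/L₂ = 10^(0.4(M₂ − M₁)) = 10^(0.4 × (-1.0942)) = 10^(-0.43768) = 0.36502.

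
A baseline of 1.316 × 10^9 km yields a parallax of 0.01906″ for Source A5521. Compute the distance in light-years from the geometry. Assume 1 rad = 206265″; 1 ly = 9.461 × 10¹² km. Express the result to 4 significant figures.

θ = 0.01906″ = 0.01906/206265 = 9.2405 × 10^-8 rad.
d = B/θ = (1.316 × 10^9) / (9.2405 × 10^-8) = 1.4242 × 10^16 km = (1.4242 × 10^16) / (9.461 × 10^12) ly = 1505.3 ly.

1505 ly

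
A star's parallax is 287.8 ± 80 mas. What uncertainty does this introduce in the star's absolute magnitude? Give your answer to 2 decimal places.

M = m − 5 log₁₀ d + 5 = m + 5 log₁₀ p + 5, so ∂M/∂p = 5/(p ln 10).
σ_M = (5/ln 10) · (σ_p/p) = 2.1715 × 80/287.8 = 2.1715 × 0.27797 = 0.60361.

σ_M = 0.60 mag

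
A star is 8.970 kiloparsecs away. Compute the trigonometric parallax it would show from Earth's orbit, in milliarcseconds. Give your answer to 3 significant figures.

0.111 mas

d = 8.970 kpc = 8970 pc.
p = 1/d = 1/8970 = 0.00011148 arcsec.
= 0.00011148 × 1000 = 0.11148 mas.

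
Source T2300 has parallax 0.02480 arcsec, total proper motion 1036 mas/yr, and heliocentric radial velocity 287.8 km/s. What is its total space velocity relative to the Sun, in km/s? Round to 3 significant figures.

349 km/s

d = 1/p = 1/0.02480″ = 40.323 pc.
μ = 1036 mas/yr = 1.036 ″/yr.
v_t = 4.740 μ d = 4.740 × 1.036 × 40.323 = 198.01 km/s.
v = √(v_r² + v_t²) = √(287.8² + 198.01²) = √122037 = 349.34 km/s.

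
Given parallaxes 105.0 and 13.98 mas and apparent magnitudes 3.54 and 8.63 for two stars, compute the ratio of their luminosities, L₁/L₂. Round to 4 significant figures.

L₁/L₂ = 1.926

d₁ = 1/p₁ = 1/0.1050″ = 9.5238 pc; d₂ = 1/p₂ = 1/0.01398″ = 71.531 pc.
M₁ = m₁ − 5 log₁₀ d₁ + 5 = 3.54 − 4.8941 + 5 = 3.6459.
M₂ = 8.63 − 9.2725 + 5 = 4.3575.
L₁/L₂ = 10^(0.4(M₂ − M₁)) = 10^(0.4 × 0.7116) = 10^0.28464 = 1.9259.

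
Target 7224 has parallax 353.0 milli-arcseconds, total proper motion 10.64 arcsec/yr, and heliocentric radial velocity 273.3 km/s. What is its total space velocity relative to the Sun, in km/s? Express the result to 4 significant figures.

308.4 km/s

d = 1/p = 1/0.3530″ = 2.8329 pc.
v_t = 4.740 μ d = 4.740 × 10.64 × 2.8329 = 142.87 km/s.
v = √(v_r² + v_t²) = √(273.3² + 142.87²) = √95104.7 = 308.39 km/s.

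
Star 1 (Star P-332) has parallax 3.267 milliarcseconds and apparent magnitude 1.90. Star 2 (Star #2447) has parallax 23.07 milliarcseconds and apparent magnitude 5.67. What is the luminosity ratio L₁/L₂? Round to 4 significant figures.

L₁/L₂ = 1606

d₁ = 1/p₁ = 1/0.003267″ = 306.09 pc; d₂ = 1/p₂ = 1/0.02307″ = 43.346 pc.
M₁ = m₁ − 5 log₁₀ d₁ + 5 = 1.90 − 12.4292 + 5 = -5.5292.
M₂ = 5.67 − 8.1847 + 5 = 2.4853.
L₁/L₂ = 10^(0.4(M₂ − M₁)) = 10^(0.4 × 8.0145) = 10^3.20580 = 1606.2.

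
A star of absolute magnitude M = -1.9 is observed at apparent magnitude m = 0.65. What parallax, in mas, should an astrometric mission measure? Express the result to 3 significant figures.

m − M = 0.65 − (-1.9) = 2.55.
d = 10^((m−M)/5 + 1) = 10^1.510 = 32.359 pc.
p = 1/d = 1/32.359 = 0.030903 arcsec = 30.903 mas.

30.9 mas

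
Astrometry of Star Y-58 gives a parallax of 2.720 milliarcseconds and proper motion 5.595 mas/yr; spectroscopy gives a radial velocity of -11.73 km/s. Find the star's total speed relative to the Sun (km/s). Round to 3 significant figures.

d = 1/p = 1/0.002720″ = 367.65 pc.
μ = 5.595 mas/yr = 0.005595 ″/yr.
v_t = 4.740 μ d = 4.740 × 0.005595 × 367.65 = 9.7502 km/s.
v = √(v_r² + v_t²) = √((-11.73)² + 9.7502²) = √232.659 = 15.253 km/s.

15.3 km/s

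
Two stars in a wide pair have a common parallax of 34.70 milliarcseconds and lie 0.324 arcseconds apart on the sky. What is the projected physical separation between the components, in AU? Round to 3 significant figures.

9.34 AU

d = 1/p = 1/0.03470″ = 28.818 pc.
At distance d (pc), an angle of θ arcsec spans θ·d AU: s = 0.324 × 28.818 = 9.337 AU.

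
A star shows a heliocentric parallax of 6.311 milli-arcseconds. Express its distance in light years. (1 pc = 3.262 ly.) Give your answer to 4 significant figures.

516.9 light years

p = 6.311 milli-arcseconds = 0.006311 arcsec.
d = 1/p = 1/0.006311 = 158.45 pc.
In light-years: 158.45 × 3.262 = 516.86 ly.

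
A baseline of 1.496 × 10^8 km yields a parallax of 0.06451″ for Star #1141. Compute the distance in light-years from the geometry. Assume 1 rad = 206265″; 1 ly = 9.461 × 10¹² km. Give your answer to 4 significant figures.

θ = 0.06451″ = 0.06451/206265 = 3.1275 × 10^-7 rad.
d = B/θ = (1.496 × 10^8) / (3.1275 × 10^-7) = 4.7834 × 10^14 km = (4.7834 × 10^14) / (9.461 × 10^12) ly = 50.559 ly.

50.56 ly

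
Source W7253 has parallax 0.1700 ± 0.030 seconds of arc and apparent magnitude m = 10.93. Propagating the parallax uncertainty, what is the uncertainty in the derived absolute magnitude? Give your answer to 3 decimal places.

M = m − 5 log₁₀ d + 5 = m + 5 log₁₀ p + 5, so ∂M/∂p = 5/(p ln 10).
σ_M = (5/ln 10) · (σ_p/p) = 2.1715 × 0.030/0.1700 = 2.1715 × 0.17647 = 0.3832.

σ_M = 0.383 mag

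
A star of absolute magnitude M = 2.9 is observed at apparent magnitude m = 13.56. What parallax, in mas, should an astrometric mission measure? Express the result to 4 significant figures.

m − M = 13.56 − 2.9 = 10.66.
d = 10^((m−M)/5 + 1) = 10^3.132 = 1355.2 pc.
p = 1/d = 1/1355.2 = 0.0007379 arcsec = 0.7379 mas.

0.7379 mas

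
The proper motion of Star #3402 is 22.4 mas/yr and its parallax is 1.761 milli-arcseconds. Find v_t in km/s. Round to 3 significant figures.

60.3 km/s

d = 1/p = 1/0.001761″ = 567.86 pc.
μ = 22.4 mas/yr = 0.0224 ″/yr.
v_t = 4.74 × μ × d = 4.74 × 0.0224 × 567.86 = 60.293 km/s.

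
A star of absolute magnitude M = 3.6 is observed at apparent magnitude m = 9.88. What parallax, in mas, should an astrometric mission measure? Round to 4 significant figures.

m − M = 9.88 − 3.6 = 6.28.
d = 10^((m−M)/5 + 1) = 10^2.256 = 180.3 pc.
p = 1/d = 1/180.3 = 0.0055463 arcsec = 5.5463 mas.

5.546 mas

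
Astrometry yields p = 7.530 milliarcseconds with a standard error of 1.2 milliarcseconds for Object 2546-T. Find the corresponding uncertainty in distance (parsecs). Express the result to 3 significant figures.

21.2 pc

d = 1/p, so σ_d = σ_p / p².
σ_d = 0.00120 / (0.007530)² = 0.00120 / 0.000056701 = 21.164 pc.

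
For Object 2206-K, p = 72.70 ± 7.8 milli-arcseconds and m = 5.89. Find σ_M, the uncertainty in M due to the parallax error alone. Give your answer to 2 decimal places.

σ_M = 0.23 mag

M = m − 5 log₁₀ d + 5 = m + 5 log₁₀ p + 5, so ∂M/∂p = 5/(p ln 10).
σ_M = (5/ln 10) · (σ_p/p) = 2.1715 × 7.8/72.70 = 2.1715 × 0.10729 = 0.23298.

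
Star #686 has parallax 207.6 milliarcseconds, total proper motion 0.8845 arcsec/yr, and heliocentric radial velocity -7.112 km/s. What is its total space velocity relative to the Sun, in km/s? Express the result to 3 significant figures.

d = 1/p = 1/0.2076″ = 4.817 pc.
v_t = 4.740 μ d = 4.740 × 0.8845 × 4.817 = 20.195 km/s.
v = √(v_r² + v_t²) = √((-7.112)² + 20.195²) = √458.419 = 21.411 km/s.

21.4 km/s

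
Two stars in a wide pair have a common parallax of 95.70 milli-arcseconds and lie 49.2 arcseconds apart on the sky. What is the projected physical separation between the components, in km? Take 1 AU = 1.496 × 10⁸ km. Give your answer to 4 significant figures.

7.691 × 10^10 km

d = 1/p = 1/0.09570″ = 10.449 pc.
At distance d (pc), an angle of θ arcsec spans θ·d AU: s = 49.2 × 10.449 = 514.09 AU.
= 514.09 × 1.496 × 10⁸ km = 7.6908 × 10^10 km.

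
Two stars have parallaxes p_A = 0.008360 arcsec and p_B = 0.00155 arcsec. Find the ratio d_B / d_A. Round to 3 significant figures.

Since d = 1/p, d_B/d_A = p_A/p_B.
= 0.008360 / 0.00155 = 5.3935.

5.39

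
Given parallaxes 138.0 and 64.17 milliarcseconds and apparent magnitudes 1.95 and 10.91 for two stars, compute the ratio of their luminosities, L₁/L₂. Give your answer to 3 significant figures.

d₁ = 1/p₁ = 1/0.1380″ = 7.2464 pc; d₂ = 1/p₂ = 1/0.06417″ = 15.584 pc.
M₁ = m₁ − 5 log₁₀ d₁ + 5 = 1.95 − 4.3006 + 5 = 2.6494.
M₂ = 10.91 − 5.9634 + 5 = 9.9466.
L₁/L₂ = 10^(0.4(M₂ − M₁)) = 10^(0.4 × 7.2972) = 10^2.91888 = 829.62.

L₁/L₂ = 830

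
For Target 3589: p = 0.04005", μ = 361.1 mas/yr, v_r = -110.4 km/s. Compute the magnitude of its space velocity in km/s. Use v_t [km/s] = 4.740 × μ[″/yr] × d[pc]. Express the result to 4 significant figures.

d = 1/p = 1/0.04005″ = 24.969 pc.
μ = 361.1 mas/yr = 0.3611 ″/yr.
v_t = 4.740 μ d = 4.740 × 0.3611 × 24.969 = 42.737 km/s.
v = √(v_r² + v_t²) = √((-110.4)² + 42.737²) = √14014.6 = 118.38 km/s.

118.4 km/s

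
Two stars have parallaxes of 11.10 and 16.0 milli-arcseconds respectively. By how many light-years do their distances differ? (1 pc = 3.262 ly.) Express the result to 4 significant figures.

90.00 ly

d_A = 1/0.01110″ = 90.09 pc; d_B = 1/0.01600″ = 62.5 pc.
|d_B − d_A| = |62.5 − 90.09| = 27.59 pc = 27.59 × 3.262 ly = 89.999 ly.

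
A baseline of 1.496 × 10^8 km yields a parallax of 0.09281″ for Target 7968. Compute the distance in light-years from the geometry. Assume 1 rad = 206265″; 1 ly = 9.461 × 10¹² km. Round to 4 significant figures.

35.14 ly

θ = 0.09281″ = 0.09281/206265 = 4.4996 × 10^-7 rad.
d = B/θ = (1.496 × 10^8) / (4.4996 × 10^-7) = 3.3247 × 10^14 km = (3.3247 × 10^14) / (9.461 × 10^12) ly = 35.141 ly.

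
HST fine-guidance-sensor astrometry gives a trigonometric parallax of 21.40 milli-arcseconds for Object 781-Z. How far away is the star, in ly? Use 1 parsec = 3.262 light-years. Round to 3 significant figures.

152 ly

p = 21.40 milli-arcseconds = 0.02140 arcsec.
d = 1/p = 1/0.02140 = 46.729 pc.
In light-years: 46.729 × 3.262 = 152.43 ly.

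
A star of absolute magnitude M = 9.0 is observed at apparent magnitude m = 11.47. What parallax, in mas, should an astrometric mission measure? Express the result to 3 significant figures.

m − M = 11.47 − 9.0 = 2.47.
d = 10^((m−M)/5 + 1) = 10^1.494 = 31.189 pc.
p = 1/d = 1/31.189 = 0.032063 arcsec = 32.063 mas.

32.1 mas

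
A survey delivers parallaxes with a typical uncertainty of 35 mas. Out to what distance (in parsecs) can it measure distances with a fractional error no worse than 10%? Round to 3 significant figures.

σ_d/d = σ_p/p, so the condition is σ_p/p ≤ 0.10, i.e. p ≥ σ_p/0.10.
p_min = 35/0.10 = 350 mas = 0.35 arcsec.
d_max = 1/p_min = 1/0.35 = 2.8571 pc.

2.86 pc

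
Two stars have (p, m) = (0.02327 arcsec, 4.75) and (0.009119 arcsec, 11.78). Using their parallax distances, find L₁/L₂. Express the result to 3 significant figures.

d₁ = 1/p₁ = 1/0.02327″ = 42.974 pc; d₂ = 1/p₂ = 1/0.009119″ = 109.66 pc.
M₁ = m₁ − 5 log₁₀ d₁ + 5 = 4.75 − 8.1660 + 5 = 1.5840.
M₂ = 11.78 − 10.2002 + 5 = 6.5798.
L₁/L₂ = 10^(0.4(M₂ − M₁)) = 10^(0.4 × 4.9958) = 10^1.99832 = 99.614.

L₁/L₂ = 99.6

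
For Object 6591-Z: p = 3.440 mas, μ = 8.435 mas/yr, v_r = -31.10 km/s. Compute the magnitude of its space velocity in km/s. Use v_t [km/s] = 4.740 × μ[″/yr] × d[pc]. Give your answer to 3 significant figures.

33.2 km/s

d = 1/p = 1/0.003440″ = 290.7 pc.
μ = 8.435 mas/yr = 0.008435 ″/yr.
v_t = 4.740 μ d = 4.740 × 0.008435 × 290.7 = 11.623 km/s.
v = √(v_r² + v_t²) = √((-31.10)² + 11.623²) = √1102.3 = 33.201 km/s.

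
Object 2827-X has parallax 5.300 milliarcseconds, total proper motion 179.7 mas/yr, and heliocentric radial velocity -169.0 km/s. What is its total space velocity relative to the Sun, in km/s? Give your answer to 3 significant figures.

233 km/s

d = 1/p = 1/0.005300″ = 188.68 pc.
μ = 179.7 mas/yr = 0.1797 ″/yr.
v_t = 4.740 μ d = 4.740 × 0.1797 × 188.68 = 160.71 km/s.
v = √(v_r² + v_t²) = √((-169.0)² + 160.71²) = √54388.7 = 233.21 km/s.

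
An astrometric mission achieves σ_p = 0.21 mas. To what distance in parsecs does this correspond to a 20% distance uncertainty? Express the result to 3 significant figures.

σ_d/d = σ_p/p, so the condition is σ_p/p ≤ 0.20, i.e. p ≥ σ_p/0.20.
p_min = 0.21/0.20 = 1.05 mas = 0.00105 arcsec.
d_max = 1/p_min = 1/0.00105 = 952.38 pc.

952 pc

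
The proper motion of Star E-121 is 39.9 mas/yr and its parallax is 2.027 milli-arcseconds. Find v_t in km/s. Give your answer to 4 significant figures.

d = 1/p = 1/0.002027″ = 493.34 pc.
μ = 39.9 mas/yr = 0.0399 ″/yr.
v_t = 4.74 × μ × d = 4.74 × 0.0399 × 493.34 = 93.303 km/s.

93.30 km/s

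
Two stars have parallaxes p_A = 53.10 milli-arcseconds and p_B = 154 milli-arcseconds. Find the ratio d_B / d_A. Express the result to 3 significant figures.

Since d = 1/p, d_B/d_A = p_A/p_B.
= 53.10 / 154 = 0.34481.

0.345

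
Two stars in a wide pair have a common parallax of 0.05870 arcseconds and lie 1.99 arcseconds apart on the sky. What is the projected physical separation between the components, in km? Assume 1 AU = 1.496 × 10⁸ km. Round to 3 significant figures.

d = 1/p = 1/0.05870″ = 17.036 pc.
At distance d (pc), an angle of θ arcsec spans θ·d AU: s = 1.99 × 17.036 = 33.902 AU.
= 33.902 × 1.496 × 10⁸ km = 5.0717 × 10^9 km.

5.07 × 10^9 km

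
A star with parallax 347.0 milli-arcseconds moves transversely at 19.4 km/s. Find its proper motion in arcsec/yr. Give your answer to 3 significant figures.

d = 1/p = 1/0.3470″ = 2.8818 pc.
μ = v_t / (4.74 d) = 19.4 / (4.74 × 2.8818) = 19.4 / 13.66 = 1.4202 ″/yr.

1.42 arcsec/yr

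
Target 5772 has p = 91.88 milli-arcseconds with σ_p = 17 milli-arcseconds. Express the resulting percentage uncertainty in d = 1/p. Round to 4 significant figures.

For d = 1/p, |σ_d/d| = |σ_p/p|.
σ_p/p = 17 / 91.88 = 0.18502 = 18.502%.

18.50%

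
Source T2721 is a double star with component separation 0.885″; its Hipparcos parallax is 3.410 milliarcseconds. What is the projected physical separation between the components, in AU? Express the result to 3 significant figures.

260 AU

d = 1/p = 1/0.003410″ = 293.26 pc.
At distance d (pc), an angle of θ arcsec spans θ·d AU: s = 0.885 × 293.26 = 259.54 AU.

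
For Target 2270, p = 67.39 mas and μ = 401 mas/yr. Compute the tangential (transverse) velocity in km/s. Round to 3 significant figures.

d = 1/p = 1/0.06739″ = 14.839 pc.
μ = 401 mas/yr = 0.401 ″/yr.
v_t = 4.74 × μ × d = 4.74 × 0.401 × 14.839 = 28.205 km/s.

28.2 km/s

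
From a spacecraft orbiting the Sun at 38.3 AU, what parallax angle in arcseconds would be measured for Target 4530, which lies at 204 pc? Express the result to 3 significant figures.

p (arcsec) = B (AU) / d (pc).
p = 38.3 / 204 = 0.18775 arcsec.

0.188 arcsec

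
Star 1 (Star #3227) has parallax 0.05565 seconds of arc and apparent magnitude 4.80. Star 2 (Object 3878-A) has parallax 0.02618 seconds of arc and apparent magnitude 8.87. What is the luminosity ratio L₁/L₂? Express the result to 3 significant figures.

L₁/L₂ = 9.40

d₁ = 1/p₁ = 1/0.05565″ = 17.969 pc; d₂ = 1/p₂ = 1/0.02618″ = 38.197 pc.
M₁ = m₁ − 5 log₁₀ d₁ + 5 = 4.80 − 6.2726 + 5 = 3.5274.
M₂ = 8.87 − 7.9101 + 5 = 5.9599.
L₁/L₂ = 10^(0.4(M₂ − M₁)) = 10^(0.4 × 2.4325) = 10^0.97300 = 9.3972.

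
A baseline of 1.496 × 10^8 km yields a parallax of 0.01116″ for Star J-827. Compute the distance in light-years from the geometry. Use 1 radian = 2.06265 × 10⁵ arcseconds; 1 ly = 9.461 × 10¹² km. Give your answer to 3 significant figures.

292 ly

θ = 0.01116″ = 0.01116/206265 = 5.4105 × 10^-8 rad.
d = B/θ = (1.496 × 10^8) / (5.4105 × 10^-8) = 2.7650 × 10^15 km = (2.7650 × 10^15) / (9.461 × 10^12) ly = 292.25 ly.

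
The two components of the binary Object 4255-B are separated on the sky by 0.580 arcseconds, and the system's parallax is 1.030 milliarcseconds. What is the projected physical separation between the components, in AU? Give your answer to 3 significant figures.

563 AU

d = 1/p = 1/0.001030″ = 970.87 pc.
At distance d (pc), an angle of θ arcsec spans θ·d AU: s = 0.580 × 970.87 = 563.1 AU.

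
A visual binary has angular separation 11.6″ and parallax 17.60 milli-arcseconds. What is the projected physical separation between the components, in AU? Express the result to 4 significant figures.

659.1 AU

d = 1/p = 1/0.01760″ = 56.818 pc.
At distance d (pc), an angle of θ arcsec spans θ·d AU: s = 11.6 × 56.818 = 659.09 AU.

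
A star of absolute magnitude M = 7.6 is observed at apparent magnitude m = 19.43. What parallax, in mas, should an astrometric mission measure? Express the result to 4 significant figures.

m − M = 19.43 − 7.6 = 11.83.
d = 10^((m−M)/5 + 1) = 10^3.366 = 2322.7 pc.
p = 1/d = 1/2322.7 = 0.00043053 arcsec = 0.43053 mas.

0.4305 mas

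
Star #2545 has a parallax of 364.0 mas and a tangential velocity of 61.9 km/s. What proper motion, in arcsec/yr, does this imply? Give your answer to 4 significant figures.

d = 1/p = 1/0.3640″ = 2.7473 pc.
μ = v_t / (4.74 d) = 61.9 / (4.74 × 2.7473) = 61.9 / 13.022 = 4.7535 ″/yr.

4.754 arcsec/yr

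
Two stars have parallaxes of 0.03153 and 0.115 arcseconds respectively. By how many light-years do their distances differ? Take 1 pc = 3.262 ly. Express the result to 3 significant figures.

75.1 ly

d_A = 1/0.03153″ = 31.716 pc; d_B = 1/0.1150″ = 8.6957 pc.
|d_B − d_A| = |8.6957 − 31.716| = 23.02 pc = 23.02 × 3.262 ly = 75.091 ly.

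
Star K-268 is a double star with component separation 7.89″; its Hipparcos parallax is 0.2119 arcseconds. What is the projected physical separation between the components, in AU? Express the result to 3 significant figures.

37.2 AU

d = 1/p = 1/0.2119″ = 4.7192 pc.
At distance d (pc), an angle of θ arcsec spans θ·d AU: s = 7.89 × 4.7192 = 37.234 AU.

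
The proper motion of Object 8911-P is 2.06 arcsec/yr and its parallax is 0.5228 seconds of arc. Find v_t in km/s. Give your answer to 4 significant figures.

d = 1/p = 1/0.5228″ = 1.9128 pc.
v_t = 4.74 × μ × d = 4.74 × 2.06 × 1.9128 = 18.677 km/s.

18.68 km/s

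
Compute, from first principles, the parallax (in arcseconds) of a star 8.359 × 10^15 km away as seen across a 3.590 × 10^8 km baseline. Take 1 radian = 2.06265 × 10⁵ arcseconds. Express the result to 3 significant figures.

θ ≈ B/d = (3.590 × 10^8) / (8.359 × 10^15) = 4.2948 × 10^-8 rad.
In arcseconds: 4.2948 × 10^-8 × 206265 = 0.0088587″.

0.00886 arcsec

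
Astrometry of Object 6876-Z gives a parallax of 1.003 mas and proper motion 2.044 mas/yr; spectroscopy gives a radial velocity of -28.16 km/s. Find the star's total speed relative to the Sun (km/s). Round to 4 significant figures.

29.77 km/s

d = 1/p = 1/0.001003″ = 997.01 pc.
μ = 2.044 mas/yr = 0.002044 ″/yr.
v_t = 4.740 μ d = 4.740 × 0.002044 × 997.01 = 9.6596 km/s.
v = √(v_r² + v_t²) = √((-28.16)² + 9.6596²) = √886.293 = 29.771 km/s.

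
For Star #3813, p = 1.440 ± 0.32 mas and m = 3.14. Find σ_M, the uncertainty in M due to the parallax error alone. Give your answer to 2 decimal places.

σ_M = 0.48 mag

M = m − 5 log₁₀ d + 5 = m + 5 log₁₀ p + 5, so ∂M/∂p = 5/(p ln 10).
σ_M = (5/ln 10) · (σ_p/p) = 2.1715 × 0.32/1.440 = 2.1715 × 0.22222 = 0.48255.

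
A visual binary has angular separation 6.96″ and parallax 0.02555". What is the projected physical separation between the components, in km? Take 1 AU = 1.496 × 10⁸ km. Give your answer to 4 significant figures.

d = 1/p = 1/0.02555″ = 39.139 pc.
At distance d (pc), an angle of θ arcsec spans θ·d AU: s = 6.96 × 39.139 = 272.41 AU.
= 272.41 × 1.496 × 10⁸ km = 4.0753 × 10^10 km.

4.075 × 10^10 km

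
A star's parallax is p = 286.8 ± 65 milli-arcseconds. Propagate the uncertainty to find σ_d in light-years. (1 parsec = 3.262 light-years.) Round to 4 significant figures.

2.578 ly

d = 1/p, so σ_d = σ_p / p².
σ_d = 0.0650 / (0.2868)² = 0.0650 / 0.082254 = 0.79024 pc = 0.79024 × 3.262 ly = 2.5778 ly.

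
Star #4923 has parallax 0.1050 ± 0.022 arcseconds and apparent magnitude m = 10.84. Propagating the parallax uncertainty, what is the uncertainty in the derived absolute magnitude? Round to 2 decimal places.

M = m − 5 log₁₀ d + 5 = m + 5 log₁₀ p + 5, so ∂M/∂p = 5/(p ln 10).
σ_M = (5/ln 10) · (σ_p/p) = 2.1715 × 0.022/0.1050 = 2.1715 × 0.20952 = 0.45497.

σ_M = 0.45 mag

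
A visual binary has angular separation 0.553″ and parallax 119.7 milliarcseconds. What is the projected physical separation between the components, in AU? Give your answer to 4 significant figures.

d = 1/p = 1/0.1197″ = 8.3542 pc.
At distance d (pc), an angle of θ arcsec spans θ·d AU: s = 0.553 × 8.3542 = 4.6199 AU.

4.620 AU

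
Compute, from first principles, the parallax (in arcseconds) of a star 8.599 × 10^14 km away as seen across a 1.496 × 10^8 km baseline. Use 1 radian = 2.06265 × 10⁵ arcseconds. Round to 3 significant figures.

0.0359 arcsec

θ ≈ B/d = (1.496 × 10^8) / (8.599 × 10^14) = 1.7397 × 10^-7 rad.
In arcseconds: 1.7397 × 10^-7 × 206265 = 0.035884″.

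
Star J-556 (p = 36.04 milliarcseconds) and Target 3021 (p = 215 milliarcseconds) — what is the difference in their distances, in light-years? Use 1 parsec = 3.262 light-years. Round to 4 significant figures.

75.34 ly

d_A = 1/0.03604″ = 27.747 pc; d_B = 1/0.2150″ = 4.6512 pc.
|d_B − d_A| = |4.6512 − 27.747| = 23.096 pc = 23.096 × 3.262 ly = 75.339 ly.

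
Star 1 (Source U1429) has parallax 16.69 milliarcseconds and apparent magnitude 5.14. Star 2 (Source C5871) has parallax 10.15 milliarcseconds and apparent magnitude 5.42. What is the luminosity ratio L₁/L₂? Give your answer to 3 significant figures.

d₁ = 1/p₁ = 1/0.01669″ = 59.916 pc; d₂ = 1/p₂ = 1/0.01015″ = 98.522 pc.
M₁ = m₁ − 5 log₁₀ d₁ + 5 = 5.14 − 8.8877 + 5 = 1.2523.
M₂ = 5.42 − 9.9677 + 5 = 0.4523.
L₁/L₂ = 10^(0.4(M₂ − M₁)) = 10^(0.4 × (-0.8000)) = 10^(-0.32000) = 0.47863.

L₁/L₂ = 0.479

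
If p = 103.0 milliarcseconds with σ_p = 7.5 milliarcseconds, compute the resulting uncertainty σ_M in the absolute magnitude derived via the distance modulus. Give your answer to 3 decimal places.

σ_M = 0.158 mag

M = m − 5 log₁₀ d + 5 = m + 5 log₁₀ p + 5, so ∂M/∂p = 5/(p ln 10).
σ_M = (5/ln 10) · (σ_p/p) = 2.1715 × 7.5/103.0 = 2.1715 × 0.072816 = 0.15812.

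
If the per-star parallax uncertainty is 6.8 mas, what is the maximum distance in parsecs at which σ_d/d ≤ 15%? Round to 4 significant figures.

σ_d/d = σ_p/p, so the condition is σ_p/p ≤ 0.15, i.e. p ≥ σ_p/0.15.
p_min = 6.8/0.15 = 45.333 mas = 0.045333 arcsec.
d_max = 1/p_min = 1/0.045333 = 22.059 pc.

22.06 pc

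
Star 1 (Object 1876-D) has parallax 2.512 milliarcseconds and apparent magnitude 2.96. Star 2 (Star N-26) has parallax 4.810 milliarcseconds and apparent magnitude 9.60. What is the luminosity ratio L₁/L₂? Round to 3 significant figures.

d₁ = 1/p₁ = 1/0.002512″ = 398.09 pc; d₂ = 1/p₂ = 1/0.004810″ = 207.9 pc.
M₁ = m₁ − 5 log₁₀ d₁ + 5 = 2.96 − 12.9999 + 5 = -5.0399.
M₂ = 9.60 − 11.5893 + 5 = 3.0107.
L₁/L₂ = 10^(0.4(M₂ − M₁)) = 10^(0.4 × 8.0506) = 10^3.22024 = 1660.5.

L₁/L₂ = 1660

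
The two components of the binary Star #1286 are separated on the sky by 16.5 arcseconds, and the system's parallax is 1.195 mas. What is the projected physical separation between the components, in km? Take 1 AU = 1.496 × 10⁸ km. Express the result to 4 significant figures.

2.066 × 10^12 km

d = 1/p = 1/0.001195″ = 836.82 pc.
At distance d (pc), an angle of θ arcsec spans θ·d AU: s = 16.5 × 836.82 = 13808 AU.
= 13808 × 1.496 × 10⁸ km = 2.0657 × 10^12 km.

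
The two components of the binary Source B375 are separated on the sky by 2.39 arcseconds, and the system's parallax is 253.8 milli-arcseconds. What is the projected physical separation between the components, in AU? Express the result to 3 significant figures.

9.42 AU

d = 1/p = 1/0.2538″ = 3.9401 pc.
At distance d (pc), an angle of θ arcsec spans θ·d AU: s = 2.39 × 3.9401 = 9.4168 AU.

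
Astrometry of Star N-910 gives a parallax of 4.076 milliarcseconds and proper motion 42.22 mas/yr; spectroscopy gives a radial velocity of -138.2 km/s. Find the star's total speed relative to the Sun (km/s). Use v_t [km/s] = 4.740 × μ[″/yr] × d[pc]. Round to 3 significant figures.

147 km/s

d = 1/p = 1/0.004076″ = 245.34 pc.
μ = 42.22 mas/yr = 0.04222 ″/yr.
v_t = 4.740 μ d = 4.740 × 0.04222 × 245.34 = 49.098 km/s.
v = √(v_r² + v_t²) = √((-138.2)² + 49.098²) = √21509.9 = 146.66 km/s.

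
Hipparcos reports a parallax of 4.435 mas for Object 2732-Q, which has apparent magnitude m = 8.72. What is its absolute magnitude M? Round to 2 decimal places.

d = 1/p = 1/0.004435″ = 225.48 pc.
m − M = 5 log₁₀(225.48) − 5 = 11.7655 − 5 = 6.7655.
M = m − (m − M) = 8.72 − 6.7655 = 1.95.

M = 1.95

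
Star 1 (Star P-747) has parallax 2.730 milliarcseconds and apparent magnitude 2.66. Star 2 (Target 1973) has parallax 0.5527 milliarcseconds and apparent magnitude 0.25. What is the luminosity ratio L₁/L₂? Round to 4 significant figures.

d₁ = 1/p₁ = 1/0.002730″ = 366.3 pc; d₂ = 1/p₂ = 1/0.0005527″ = 1809.3 pc.
M₁ = m₁ − 5 log₁₀ d₁ + 5 = 2.66 − 12.8192 + 5 = -5.1592.
M₂ = 0.25 − 16.2876 + 5 = -11.0376.
L₁/L₂ = 10^(0.4(M₂ − M₁)) = 10^(0.4 × (-5.8784)) = 10^(-2.35136) = 0.0044529.

L₁/L₂ = 0.004453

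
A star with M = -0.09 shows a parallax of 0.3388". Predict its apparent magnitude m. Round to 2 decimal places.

d = 1/p = 1/0.3388″ = 2.9516 pc.
m − M = 5 log₁₀ d − 5 = 5 log₁₀(2.9516) − 5 = 2.3503 − 5 = -2.6497.
m = M + (m − M) = -0.09 + (-2.6497) = -2.74.

m = -2.74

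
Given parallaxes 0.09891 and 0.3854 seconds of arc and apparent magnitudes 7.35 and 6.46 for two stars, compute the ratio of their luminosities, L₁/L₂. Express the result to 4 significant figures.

L₁/L₂ = 6.689

d₁ = 1/p₁ = 1/0.09891″ = 10.11 pc; d₂ = 1/p₂ = 1/0.3854″ = 2.5947 pc.
M₁ = m₁ − 5 log₁₀ d₁ + 5 = 7.35 − 5.0238 + 5 = 7.3262.
M₂ = 6.46 − 2.0704 + 5 = 9.3896.
L₁/L₂ = 10^(0.4(M₂ − M₁)) = 10^(0.4 × 2.0634) = 10^0.82536 = 6.689.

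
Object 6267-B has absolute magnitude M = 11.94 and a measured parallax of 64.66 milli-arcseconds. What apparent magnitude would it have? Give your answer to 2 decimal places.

d = 1/p = 1/0.06466″ = 15.466 pc.
m − M = 5 log₁₀ d − 5 = 5 log₁₀(15.466) − 5 = 5.9469 − 5 = 0.9469.
m = M + (m − M) = 11.94 + 0.9469 = 12.89.

m = 12.89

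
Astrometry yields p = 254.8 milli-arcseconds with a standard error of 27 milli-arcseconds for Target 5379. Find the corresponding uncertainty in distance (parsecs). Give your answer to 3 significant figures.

0.416 pc

d = 1/p, so σ_d = σ_p / p².
σ_d = 0.0270 / (0.2548)² = 0.0270 / 0.064923 = 0.41588 pc.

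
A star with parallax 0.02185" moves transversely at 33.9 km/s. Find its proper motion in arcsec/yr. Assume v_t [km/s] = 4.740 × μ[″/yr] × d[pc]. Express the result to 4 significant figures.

d = 1/p = 1/0.02185″ = 45.767 pc.
μ = v_t / (4.74 d) = 33.9 / (4.74 × 45.767) = 33.9 / 216.94 = 0.15626 ″/yr.

0.1563 arcsec/yr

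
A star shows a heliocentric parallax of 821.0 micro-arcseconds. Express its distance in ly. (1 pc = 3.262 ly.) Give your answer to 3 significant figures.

3970 ly

p = 821.0 micro-arcseconds = 0.0008210 arcsec.
d = 1/p = 1/0.0008210 = 1218 pc.
In light-years: 1218 × 3.262 = 3973.1 ly.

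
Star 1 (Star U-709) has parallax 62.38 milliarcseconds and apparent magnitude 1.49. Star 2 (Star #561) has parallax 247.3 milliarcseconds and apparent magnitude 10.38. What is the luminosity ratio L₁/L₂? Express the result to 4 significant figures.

L₁/L₂ = 56540

d₁ = 1/p₁ = 1/0.06238″ = 16.031 pc; d₂ = 1/p₂ = 1/0.2473″ = 4.0437 pc.
M₁ = m₁ − 5 log₁₀ d₁ + 5 = 1.49 − 6.0248 + 5 = 0.4652.
M₂ = 10.38 − 3.0339 + 5 = 12.3461.
L₁/L₂ = 10^(0.4(M₂ − M₁)) = 10^(0.4 × 11.8809) = 10^4.75236 = 56541.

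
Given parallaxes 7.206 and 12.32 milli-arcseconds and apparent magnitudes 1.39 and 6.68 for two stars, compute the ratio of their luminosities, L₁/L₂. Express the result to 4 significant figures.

L₁/L₂ = 381.8

d₁ = 1/p₁ = 1/0.007206″ = 138.77 pc; d₂ = 1/p₂ = 1/0.01232″ = 81.169 pc.
M₁ = m₁ − 5 log₁₀ d₁ + 5 = 1.39 − 10.7115 + 5 = -4.3215.
M₂ = 6.68 − 9.5470 + 5 = 2.1330.
L₁/L₂ = 10^(0.4(M₂ − M₁)) = 10^(0.4 × 6.4545) = 10^2.58180 = 381.77.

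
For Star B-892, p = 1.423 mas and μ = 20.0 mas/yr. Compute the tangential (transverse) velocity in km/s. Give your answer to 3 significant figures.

d = 1/p = 1/0.001423″ = 702.74 pc.
μ = 20.0 mas/yr = 0.0200 ″/yr.
v_t = 4.74 × μ × d = 4.74 × 0.0200 × 702.74 = 66.62 km/s.

66.6 km/s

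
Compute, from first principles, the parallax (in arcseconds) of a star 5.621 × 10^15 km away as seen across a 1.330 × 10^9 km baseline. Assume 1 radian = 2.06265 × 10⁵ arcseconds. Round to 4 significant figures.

0.04880 arcsec

θ ≈ B/d = (1.330 × 10^9) / (5.621 × 10^15) = 2.3661 × 10^-7 rad.
In arcseconds: 2.3661 × 10^-7 × 206265 = 0.048804″.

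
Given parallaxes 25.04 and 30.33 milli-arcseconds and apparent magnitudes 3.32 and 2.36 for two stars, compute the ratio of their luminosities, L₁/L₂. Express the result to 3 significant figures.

d₁ = 1/p₁ = 1/0.02504″ = 39.936 pc; d₂ = 1/p₂ = 1/0.03033″ = 32.971 pc.
M₁ = m₁ − 5 log₁₀ d₁ + 5 = 3.32 − 8.0068 + 5 = 0.3132.
M₂ = 2.36 − 7.5907 + 5 = -0.2307.
L₁/L₂ = 10^(0.4(M₂ − M₁)) = 10^(0.4 × (-0.5439)) = 10^(-0.21756) = 0.60595.

L₁/L₂ = 0.606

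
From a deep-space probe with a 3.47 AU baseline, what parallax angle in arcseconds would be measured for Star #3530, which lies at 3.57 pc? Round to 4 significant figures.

0.9720 arcsec

p (arcsec) = B (AU) / d (pc).
p = 3.47 / 3.57 = 0.97199 arcsec.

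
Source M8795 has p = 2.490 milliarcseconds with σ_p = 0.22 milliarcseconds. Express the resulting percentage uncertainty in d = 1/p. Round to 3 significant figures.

For d = 1/p, |σ_d/d| = |σ_p/p|.
σ_p/p = 0.22 / 2.490 = 0.088353 = 8.8353%.

8.84%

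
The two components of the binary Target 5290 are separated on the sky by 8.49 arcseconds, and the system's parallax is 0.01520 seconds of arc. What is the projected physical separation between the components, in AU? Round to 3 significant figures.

d = 1/p = 1/0.01520″ = 65.789 pc.
At distance d (pc), an angle of θ arcsec spans θ·d AU: s = 8.49 × 65.789 = 558.55 AU.

559 AU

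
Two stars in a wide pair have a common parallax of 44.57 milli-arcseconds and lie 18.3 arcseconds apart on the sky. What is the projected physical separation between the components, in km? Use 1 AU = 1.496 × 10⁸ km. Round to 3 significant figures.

6.14 × 10^10 km

d = 1/p = 1/0.04457″ = 22.437 pc.
At distance d (pc), an angle of θ arcsec spans θ·d AU: s = 18.3 × 22.437 = 410.6 AU.
= 410.6 × 1.496 × 10⁸ km = 6.1426 × 10^10 km.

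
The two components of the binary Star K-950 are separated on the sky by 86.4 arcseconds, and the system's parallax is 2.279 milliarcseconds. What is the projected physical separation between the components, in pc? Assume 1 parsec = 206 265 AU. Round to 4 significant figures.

0.1838 pc

d = 1/p = 1/0.002279″ = 438.79 pc.
At distance d (pc), an angle of θ arcsec spans θ·d AU: s = 86.4 × 438.79 = 37911 AU.
= 37911 / 206265 = 0.18380 pc.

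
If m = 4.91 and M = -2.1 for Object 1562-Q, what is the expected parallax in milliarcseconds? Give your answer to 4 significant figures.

3.963 mas

m − M = 4.91 − (-2.1) = 7.01.
d = 10^((m−M)/5 + 1) = 10^2.402 = 252.35 pc.
p = 1/d = 1/252.35 = 0.0039628 arcsec = 3.9628 mas.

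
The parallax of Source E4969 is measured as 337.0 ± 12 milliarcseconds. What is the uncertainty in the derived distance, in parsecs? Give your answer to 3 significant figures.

0.106 pc

d = 1/p, so σ_d = σ_p / p².
σ_d = 0.0120 / (0.3370)² = 0.0120 / 0.11357 = 0.10566 pc.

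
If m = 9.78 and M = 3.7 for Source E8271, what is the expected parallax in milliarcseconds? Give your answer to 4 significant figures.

6.081 mas

m − M = 9.78 − 3.7 = 6.08.
d = 10^((m−M)/5 + 1) = 10^2.216 = 164.44 pc.
p = 1/d = 1/164.44 = 0.0060812 arcsec = 6.0812 mas.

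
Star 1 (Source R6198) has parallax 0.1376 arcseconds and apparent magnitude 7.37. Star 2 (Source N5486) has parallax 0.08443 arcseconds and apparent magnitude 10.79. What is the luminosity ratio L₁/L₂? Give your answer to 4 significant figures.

L₁/L₂ = 8.785

d₁ = 1/p₁ = 1/0.1376″ = 7.2674 pc; d₂ = 1/p₂ = 1/0.08443″ = 11.844 pc.
M₁ = m₁ − 5 log₁₀ d₁ + 5 = 7.37 − 4.3069 + 5 = 8.0631.
M₂ = 10.79 − 5.3675 + 5 = 10.4225.
L₁/L₂ = 10^(0.4(M₂ − M₁)) = 10^(0.4 × 2.3594) = 10^0.94376 = 8.7854.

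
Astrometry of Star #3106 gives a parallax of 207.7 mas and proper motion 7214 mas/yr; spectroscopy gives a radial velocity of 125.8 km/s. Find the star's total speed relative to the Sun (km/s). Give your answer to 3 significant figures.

207 km/s

d = 1/p = 1/0.2077″ = 4.8146 pc.
μ = 7214 mas/yr = 7.214 ″/yr.
v_t = 4.740 μ d = 4.740 × 7.214 × 4.8146 = 164.63 km/s.
v = √(v_r² + v_t²) = √(125.8² + 164.63²) = √42928.7 = 207.19 km/s.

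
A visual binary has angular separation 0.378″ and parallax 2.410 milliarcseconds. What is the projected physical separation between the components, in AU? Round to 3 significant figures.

d = 1/p = 1/0.002410″ = 414.94 pc.
At distance d (pc), an angle of θ arcsec spans θ·d AU: s = 0.378 × 414.94 = 156.85 AU.

157 AU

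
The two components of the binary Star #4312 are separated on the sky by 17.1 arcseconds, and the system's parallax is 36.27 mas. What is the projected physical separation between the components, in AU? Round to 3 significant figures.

d = 1/p = 1/0.03627″ = 27.571 pc.
At distance d (pc), an angle of θ arcsec spans θ·d AU: s = 17.1 × 27.571 = 471.46 AU.

471 AU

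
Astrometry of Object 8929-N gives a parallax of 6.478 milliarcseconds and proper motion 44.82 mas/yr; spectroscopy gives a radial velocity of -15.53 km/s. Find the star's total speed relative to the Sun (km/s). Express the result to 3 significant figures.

36.3 km/s

d = 1/p = 1/0.006478″ = 154.37 pc.
μ = 44.82 mas/yr = 0.04482 ″/yr.
v_t = 4.740 μ d = 4.740 × 0.04482 × 154.37 = 32.795 km/s.
v = √(v_r² + v_t²) = √((-15.53)² + 32.795²) = √1316.69 = 36.286 km/s.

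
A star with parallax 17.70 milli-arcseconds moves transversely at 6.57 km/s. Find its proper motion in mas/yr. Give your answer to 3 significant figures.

d = 1/p = 1/0.01770″ = 56.497 pc.
μ = v_t / (4.74 d) = 6.57 / (4.74 × 56.497) = 6.57 / 267.8 = 0.024533 ″/yr = 24.533 mas/yr.

24.5 mas/yr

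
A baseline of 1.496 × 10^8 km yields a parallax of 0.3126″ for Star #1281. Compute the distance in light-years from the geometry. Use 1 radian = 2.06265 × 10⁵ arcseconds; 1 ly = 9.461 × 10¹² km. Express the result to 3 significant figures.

θ = 0.3126″ = 0.3126/206265 = 1.5155 × 10^-6 rad.
d = B/θ = (1.496 × 10^8) / (1.5155 × 10^-6) = 9.8713 × 10^13 km = (9.8713 × 10^13) / (9.461 × 10^12) ly = 10.434 ly.

10.4 ly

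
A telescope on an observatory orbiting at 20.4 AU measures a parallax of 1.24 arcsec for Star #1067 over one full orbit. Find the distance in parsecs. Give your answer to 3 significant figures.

With baseline B (in AU) and parallax p (in arcsec), d = B/p parsecs.
d = 20.4 / 1.24 = 16.452 pc.

16.5 pc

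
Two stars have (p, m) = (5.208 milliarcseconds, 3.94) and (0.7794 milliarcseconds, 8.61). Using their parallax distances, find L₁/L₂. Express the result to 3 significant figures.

L₁/L₂ = 1.65

d₁ = 1/p₁ = 1/0.005208″ = 192.01 pc; d₂ = 1/p₂ = 1/0.0007794″ = 1283 pc.
M₁ = m₁ − 5 log₁₀ d₁ + 5 = 3.94 − 11.4166 + 5 = -2.4766.
M₂ = 8.61 − 15.5411 + 5 = -1.9311.
L₁/L₂ = 10^(0.4(M₂ − M₁)) = 10^(0.4 × 0.5455) = 10^0.21820 = 1.6527.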